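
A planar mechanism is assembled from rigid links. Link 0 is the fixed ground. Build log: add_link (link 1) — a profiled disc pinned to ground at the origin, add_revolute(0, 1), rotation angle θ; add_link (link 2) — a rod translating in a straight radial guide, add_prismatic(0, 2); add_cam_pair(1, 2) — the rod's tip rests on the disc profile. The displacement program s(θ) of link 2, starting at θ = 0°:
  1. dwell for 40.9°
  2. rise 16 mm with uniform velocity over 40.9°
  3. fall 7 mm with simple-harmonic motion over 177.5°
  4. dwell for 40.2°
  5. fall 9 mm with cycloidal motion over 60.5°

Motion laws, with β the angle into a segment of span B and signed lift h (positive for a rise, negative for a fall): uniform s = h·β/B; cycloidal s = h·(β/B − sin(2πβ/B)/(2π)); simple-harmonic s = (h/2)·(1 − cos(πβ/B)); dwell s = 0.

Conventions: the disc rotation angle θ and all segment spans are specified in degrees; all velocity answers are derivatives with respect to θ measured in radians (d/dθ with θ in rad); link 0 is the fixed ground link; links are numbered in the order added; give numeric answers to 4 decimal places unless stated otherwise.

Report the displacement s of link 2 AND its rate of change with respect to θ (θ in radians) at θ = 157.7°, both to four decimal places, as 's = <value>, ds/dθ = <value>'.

seg 1 [0°–40.9°] dwell: s stays 0.0000
seg 2 [40.9°–81.8°] uniform, h=16: full span → s += 16 → s = 16.0000
seg 3 [81.8°–259.3°] simple-harmonic, h=-7: θ=157.7° here. β=75.9, B=177.5. -7/2·(1 − cos(π·0.4276)) = -2.7108 → s = 13.2892
velocity in seg [81.8°–259.3°] (simple-harmonic), θ in radians: β = 75.9° = 1.3247 rad, B = 177.5° = 3.0980 rad; ds/dθ = (πh/(2B)) sin(πβ/B) = (π·(-7)/(2·3.0980)) sin(π·0.4276) = -3.457895 mm/rad

s = 13.2892, ds/dθ = -3.4579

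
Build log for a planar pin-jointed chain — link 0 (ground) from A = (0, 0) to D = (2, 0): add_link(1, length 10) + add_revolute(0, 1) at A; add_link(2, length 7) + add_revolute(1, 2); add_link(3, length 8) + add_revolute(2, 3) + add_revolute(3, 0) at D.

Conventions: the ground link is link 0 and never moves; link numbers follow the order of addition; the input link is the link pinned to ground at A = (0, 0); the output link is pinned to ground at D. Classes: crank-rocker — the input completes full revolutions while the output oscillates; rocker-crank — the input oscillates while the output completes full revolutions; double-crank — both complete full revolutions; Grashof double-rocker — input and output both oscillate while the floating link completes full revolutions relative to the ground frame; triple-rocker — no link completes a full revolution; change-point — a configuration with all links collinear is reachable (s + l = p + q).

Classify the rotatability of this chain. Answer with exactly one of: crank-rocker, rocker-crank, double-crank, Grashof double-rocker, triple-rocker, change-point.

lengths: ground=2, input=10, coupler=7, output=8
sorted: s=2 (shortest), l=10 (longest), p+q=15
s + l = 12 vs p + q = 15
s + l < p + q (Grashof) with shortest = ground link → double-crank

double-crank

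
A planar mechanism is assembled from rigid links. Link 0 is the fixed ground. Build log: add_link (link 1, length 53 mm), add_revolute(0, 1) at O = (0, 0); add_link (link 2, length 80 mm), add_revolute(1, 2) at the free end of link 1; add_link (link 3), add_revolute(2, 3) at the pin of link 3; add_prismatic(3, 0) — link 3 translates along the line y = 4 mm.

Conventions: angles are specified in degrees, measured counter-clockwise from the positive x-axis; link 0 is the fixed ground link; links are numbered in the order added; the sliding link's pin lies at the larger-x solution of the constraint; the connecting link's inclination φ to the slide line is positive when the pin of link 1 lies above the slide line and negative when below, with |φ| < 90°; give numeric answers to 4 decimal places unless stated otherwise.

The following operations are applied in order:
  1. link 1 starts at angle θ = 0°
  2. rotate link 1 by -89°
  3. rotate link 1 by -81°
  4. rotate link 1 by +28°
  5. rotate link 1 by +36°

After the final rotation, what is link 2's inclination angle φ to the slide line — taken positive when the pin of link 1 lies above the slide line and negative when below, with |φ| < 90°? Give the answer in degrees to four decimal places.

geometry: r = 53 mm, L = 80 mm, e = 4 mm; θ starts at 0°
rotate link 1 by -89°: θ ← 0° -89° = -89°
rotate link 1 by -81°: θ ← -89° -81° = -170°
rotate link 1 by +28°: θ ← -170° +28° = -142°
rotate link 1 by +36°: θ ← -142° +36° = -106°
h = r sin θ − e = -50.946870 − 4 = -54.946870
sin φ = h / L = -54.946870 / 80 = -0.68683587
φ = arcsin(-0.68683587) = -43.380160°

-43.3802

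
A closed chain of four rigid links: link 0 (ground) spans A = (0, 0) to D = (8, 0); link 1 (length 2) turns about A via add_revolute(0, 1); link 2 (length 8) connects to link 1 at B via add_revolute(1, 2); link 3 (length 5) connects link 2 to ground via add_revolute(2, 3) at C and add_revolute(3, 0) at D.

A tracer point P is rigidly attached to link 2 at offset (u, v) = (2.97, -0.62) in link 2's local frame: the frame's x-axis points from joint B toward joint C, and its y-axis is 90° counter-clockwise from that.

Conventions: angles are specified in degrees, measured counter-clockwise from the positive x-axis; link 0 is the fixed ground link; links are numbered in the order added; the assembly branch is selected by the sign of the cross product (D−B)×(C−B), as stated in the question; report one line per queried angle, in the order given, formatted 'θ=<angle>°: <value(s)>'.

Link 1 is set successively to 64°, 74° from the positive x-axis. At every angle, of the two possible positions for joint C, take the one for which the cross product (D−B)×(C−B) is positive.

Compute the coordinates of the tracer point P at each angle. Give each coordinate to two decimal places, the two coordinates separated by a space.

A=(0,0), D=(8.00,0)
θ=64°: B = A + 2.00·(cos64°, sin64°) = (0.8767, 1.7976)
θ=64°: |BD| = 7.3466
θ=64°: circle(B,8.00) ∩ circle(D,5.00): a=6.3276, h=4.8951
θ=64°:   candidates: C₊=(8.2097,4.9956) cross=35.962; C₋=(5.8142,-4.4969) cross=-35.962
θ=64°:   branch + wants cross > 0 → take C=(8.2097,4.9956) (cross=35.962)
θ=64°: ex = (C−B)/|BC| = (0.9166,0.3998); ey = (-0.3998,0.9166)
θ=64°: P = B + 2.97·ex + -0.62·ey = (3.8470,2.4165)
θ=74°: B = A + 2.00·(cos74°, sin74°) = (0.5513, 1.9225)
θ=74°: |BD| = 7.6928
θ=74°: circle(B,8.00) ∩ circle(D,5.00): a=6.3812, h=4.8249
θ=74°:   candidates: C₊=(7.9358,4.9996) cross=37.117; C₋=(5.5242,-4.3440) cross=-37.117
θ=74°:   branch + wants cross > 0 → take C=(7.9358,4.9996) (cross=37.117)
θ=74°: ex = (C−B)/|BC| = (0.9231,0.3846); ey = (-0.3846,0.9231)
θ=74°: P = B + 2.97·ex + -0.62·ey = (3.5313,2.4926)

θ=64°: 3.85 2.42
θ=74°: 3.53 2.49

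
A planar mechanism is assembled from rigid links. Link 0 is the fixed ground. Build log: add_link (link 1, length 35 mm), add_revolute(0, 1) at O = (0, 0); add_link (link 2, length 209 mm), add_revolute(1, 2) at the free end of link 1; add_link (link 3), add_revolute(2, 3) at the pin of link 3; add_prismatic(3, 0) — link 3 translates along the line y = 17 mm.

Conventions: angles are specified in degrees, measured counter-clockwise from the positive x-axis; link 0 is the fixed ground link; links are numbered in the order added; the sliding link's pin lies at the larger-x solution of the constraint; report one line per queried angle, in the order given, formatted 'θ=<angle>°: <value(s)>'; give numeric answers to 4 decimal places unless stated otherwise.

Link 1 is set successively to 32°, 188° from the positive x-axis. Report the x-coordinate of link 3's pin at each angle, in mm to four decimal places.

geometry: r = 35 mm, L = 209 mm, e = 17 mm
θ=32°: crank pin P = (r cos θ, r sin θ) = (29.681683, 18.547174)
θ=32°: h = r sin θ − e = 18.547174 − 17 = 1.547174
θ=32°: x = r cos θ + √(L² − h²) = 29.681683 + 208.994273 = 238.675957
θ=188°: crank pin P = (r cos θ, r sin θ) = (-34.659382, -4.871059)
θ=188°: h = r sin θ − e = -4.871059 − 17 = -21.871059
θ=188°: x = r cos θ + √(L² − h²) = -34.659382 + 207.852488 = 173.193106

θ=32°: 238.6760
θ=188°: 173.1931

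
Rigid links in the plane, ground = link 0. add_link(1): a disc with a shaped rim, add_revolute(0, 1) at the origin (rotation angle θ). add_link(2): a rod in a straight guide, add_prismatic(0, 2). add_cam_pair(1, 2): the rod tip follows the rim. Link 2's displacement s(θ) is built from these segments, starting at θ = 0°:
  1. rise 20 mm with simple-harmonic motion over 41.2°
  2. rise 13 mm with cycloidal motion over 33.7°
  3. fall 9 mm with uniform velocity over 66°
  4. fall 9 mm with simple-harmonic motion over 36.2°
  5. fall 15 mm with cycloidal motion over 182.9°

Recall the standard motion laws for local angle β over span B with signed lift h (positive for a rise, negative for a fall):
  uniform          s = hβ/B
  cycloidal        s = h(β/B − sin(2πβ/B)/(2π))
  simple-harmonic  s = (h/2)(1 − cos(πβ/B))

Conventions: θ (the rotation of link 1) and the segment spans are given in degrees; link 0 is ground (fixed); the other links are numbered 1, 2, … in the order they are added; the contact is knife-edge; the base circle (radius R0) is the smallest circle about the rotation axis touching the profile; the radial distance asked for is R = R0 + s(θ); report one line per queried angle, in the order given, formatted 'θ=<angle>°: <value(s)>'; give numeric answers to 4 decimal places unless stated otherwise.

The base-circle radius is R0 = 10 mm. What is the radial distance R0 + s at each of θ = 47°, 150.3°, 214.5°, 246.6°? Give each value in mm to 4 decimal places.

segment 1 (0° to 41.2°, simple-harmonic, h = 20) is passed completely: s = 0.0000 + (20) = 20.0000
θ = 47° falls in segment 2 (41.2° to 74.9°, cycloidal, h = 13): β = 47 − 41.2 = 5.8°, B = 33.7°; Δs = 13·(0.1721 − sin(2π·0.1721)/(2π)) = 0.4113; s = 20.0000 + 0.4113 = 20.4113
segment 2 (41.2° to 74.9°, cycloidal, h = 13) is passed completely: s = 20.0000 + (13) = 33.0000
segment 3 (74.9° to 140.9°, uniform, h = -9) is passed completely: s = 33.0000 + (-9) = 24.0000
θ = 150.3° falls in segment 4 (140.9° to 177.1°, simple-harmonic, h = -9): β = 150.3 − 140.9 = 9.4°, B = 36.2°; Δs = -9/2·(1 − cos(π·0.2597)) = -1.4161; s = 24.0000 − 1.4161 = 22.5839
segment 4 (140.9° to 177.1°, simple-harmonic, h = -9) is passed completely: s = 24.0000 + (-9) = 15.0000
θ = 214.5° falls in segment 5 (177.1° to 360°, cycloidal, h = -15): β = 214.5 − 177.1 = 37.4°, B = 182.9°; Δs = -15·(0.2045 − sin(2π·0.2045)/(2π)) = -0.7769; s = 15.0000 − 0.7769 = 14.2231
θ = 246.6° falls in segment 5 (177.1° to 360°, cycloidal, h = -15): β = 246.6 − 177.1 = 69.5°, B = 182.9°; Δs = -15·(0.3800 − sin(2π·0.3800)/(2π)) = -4.0655; s = 15.0000 − 4.0655 = 10.9345
θ=47°: R = R0 + s = 10 + 20.4113 = 30.4113
θ=150.3°: R = R0 + s = 10 + 22.5839 = 32.5839
θ=214.5°: R = R0 + s = 10 + 14.2231 = 24.2231
θ=246.6°: R = R0 + s = 10 + 10.9345 = 20.9345

θ=47°: 30.4113
θ=150.3°: 32.5839
θ=214.5°: 24.2231
θ=246.6°: 20.9345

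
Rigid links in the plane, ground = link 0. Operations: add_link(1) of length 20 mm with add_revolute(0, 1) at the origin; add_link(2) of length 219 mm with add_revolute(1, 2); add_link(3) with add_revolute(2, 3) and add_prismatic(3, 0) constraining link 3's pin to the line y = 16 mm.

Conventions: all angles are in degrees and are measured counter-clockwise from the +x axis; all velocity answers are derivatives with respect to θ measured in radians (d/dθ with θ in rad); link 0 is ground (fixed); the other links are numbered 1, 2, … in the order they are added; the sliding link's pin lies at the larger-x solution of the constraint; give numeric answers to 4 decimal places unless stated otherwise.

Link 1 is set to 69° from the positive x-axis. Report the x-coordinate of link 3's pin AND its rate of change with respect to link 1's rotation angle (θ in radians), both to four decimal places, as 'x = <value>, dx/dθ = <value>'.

geometry: r = 20 mm, L = 219 mm, e = 16 mm
crank pin P = (r cos θ, r sin θ) = (7.167359, 18.671609)
h = r sin θ − e = 18.671609 − 16 = 2.671609
x = r cos θ + √(L² − h²) = 7.167359 + 218.983704 = 226.151063
dx/dθ = −r sin θ − h·r cos θ/√(L² − h²) (θ in radians; h = 2.671609) = -18.759051

x = 226.1511, dx/dθ = -18.7591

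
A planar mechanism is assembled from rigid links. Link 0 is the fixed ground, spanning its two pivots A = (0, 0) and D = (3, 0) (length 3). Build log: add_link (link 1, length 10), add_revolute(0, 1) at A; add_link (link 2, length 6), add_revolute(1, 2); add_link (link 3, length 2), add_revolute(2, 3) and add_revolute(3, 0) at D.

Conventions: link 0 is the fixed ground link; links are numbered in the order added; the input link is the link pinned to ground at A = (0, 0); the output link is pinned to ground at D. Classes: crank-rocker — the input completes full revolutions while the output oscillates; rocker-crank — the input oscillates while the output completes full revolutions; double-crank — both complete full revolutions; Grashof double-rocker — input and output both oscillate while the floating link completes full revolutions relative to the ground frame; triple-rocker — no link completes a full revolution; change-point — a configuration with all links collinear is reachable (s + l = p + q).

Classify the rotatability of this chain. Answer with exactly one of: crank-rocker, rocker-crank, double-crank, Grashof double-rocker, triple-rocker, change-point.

lengths: ground=3, input=10, coupler=6, output=2
sorted: s=2 (shortest), l=10 (longest), p+q=9
s + l = 12 vs p + q = 9
s + l > p + q → non-Grashof → no link fully rotates → triple-rocker

triple-rocker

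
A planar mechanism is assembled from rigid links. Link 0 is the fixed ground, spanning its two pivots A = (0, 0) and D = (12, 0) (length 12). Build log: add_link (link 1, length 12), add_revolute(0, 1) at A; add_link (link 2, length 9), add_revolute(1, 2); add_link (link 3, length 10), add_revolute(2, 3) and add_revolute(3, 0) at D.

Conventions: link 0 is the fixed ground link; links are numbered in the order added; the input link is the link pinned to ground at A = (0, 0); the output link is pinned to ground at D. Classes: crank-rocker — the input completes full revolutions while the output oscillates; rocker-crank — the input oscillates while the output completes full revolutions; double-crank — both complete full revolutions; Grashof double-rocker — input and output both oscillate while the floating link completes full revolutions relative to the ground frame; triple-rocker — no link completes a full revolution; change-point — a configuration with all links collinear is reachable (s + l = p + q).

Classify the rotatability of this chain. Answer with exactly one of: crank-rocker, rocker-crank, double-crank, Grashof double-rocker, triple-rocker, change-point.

lengths: ground=12, input=12, coupler=9, output=10
sorted: s=9 (shortest), l=12 (longest), p+q=22
s + l = 21 vs p + q = 22
s + l < p + q (Grashof) with shortest = coupler link → Grashof double-rocker

Grashof double-rocker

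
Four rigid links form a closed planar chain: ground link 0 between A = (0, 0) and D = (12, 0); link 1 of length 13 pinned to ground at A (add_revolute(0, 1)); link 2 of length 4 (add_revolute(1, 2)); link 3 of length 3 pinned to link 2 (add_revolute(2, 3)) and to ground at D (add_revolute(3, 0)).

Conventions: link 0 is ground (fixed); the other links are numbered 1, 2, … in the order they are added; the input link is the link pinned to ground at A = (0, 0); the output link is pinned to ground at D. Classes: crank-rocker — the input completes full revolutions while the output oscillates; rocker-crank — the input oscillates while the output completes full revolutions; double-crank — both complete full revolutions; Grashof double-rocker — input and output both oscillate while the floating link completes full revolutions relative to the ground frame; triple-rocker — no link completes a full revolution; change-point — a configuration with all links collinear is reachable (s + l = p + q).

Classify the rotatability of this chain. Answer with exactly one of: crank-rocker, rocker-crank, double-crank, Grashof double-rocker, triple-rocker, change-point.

lengths: ground=12, input=13, coupler=4, output=3
sorted: s=3 (shortest), l=13 (longest), p+q=16
s + l = 16 vs p + q = 16
s + l = p + q → change-point (collinear configuration reachable)

change-point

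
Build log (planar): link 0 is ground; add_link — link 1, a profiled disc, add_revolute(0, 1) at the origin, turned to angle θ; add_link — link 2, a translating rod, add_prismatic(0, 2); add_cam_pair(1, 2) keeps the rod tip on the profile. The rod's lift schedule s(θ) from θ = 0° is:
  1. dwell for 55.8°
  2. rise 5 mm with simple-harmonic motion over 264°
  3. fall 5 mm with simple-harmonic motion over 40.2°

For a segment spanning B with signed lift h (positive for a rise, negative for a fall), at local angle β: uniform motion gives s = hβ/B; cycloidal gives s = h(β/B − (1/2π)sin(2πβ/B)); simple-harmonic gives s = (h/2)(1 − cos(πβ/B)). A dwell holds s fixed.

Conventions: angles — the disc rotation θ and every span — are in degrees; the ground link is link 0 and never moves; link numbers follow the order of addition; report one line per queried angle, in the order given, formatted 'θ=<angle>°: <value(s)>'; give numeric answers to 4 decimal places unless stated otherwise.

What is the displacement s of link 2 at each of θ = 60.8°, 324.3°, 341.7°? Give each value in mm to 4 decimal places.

seg 1 [0°–55.8°] dwell: s stays 0.0000
seg 2 [55.8°–319.8°] simple-harmonic, h=5: θ=60.8° here. β=5, B=264. 5/2·(1 − cos(π·0.0189)) = 0.0044 → s = 0.0044
seg 2 [55.8°–319.8°] simple-harmonic, h=5: full span → s += 5 → s = 5.0000
seg 3 [319.8°–360°] simple-harmonic, h=-5: θ=324.3° here. β=4.5, B=40.2. -5/2·(1 − cos(π·0.1119)) = -0.1530 → s = 4.8470
seg 3 [319.8°–360°] simple-harmonic, h=-5: θ=341.7° here. β=21.9, B=40.2. -5/2·(1 − cos(π·0.5448)) = -2.8505 → s = 2.1495

θ=60.8°: 0.0044
θ=324.3°: 4.8470
θ=341.7°: 2.1495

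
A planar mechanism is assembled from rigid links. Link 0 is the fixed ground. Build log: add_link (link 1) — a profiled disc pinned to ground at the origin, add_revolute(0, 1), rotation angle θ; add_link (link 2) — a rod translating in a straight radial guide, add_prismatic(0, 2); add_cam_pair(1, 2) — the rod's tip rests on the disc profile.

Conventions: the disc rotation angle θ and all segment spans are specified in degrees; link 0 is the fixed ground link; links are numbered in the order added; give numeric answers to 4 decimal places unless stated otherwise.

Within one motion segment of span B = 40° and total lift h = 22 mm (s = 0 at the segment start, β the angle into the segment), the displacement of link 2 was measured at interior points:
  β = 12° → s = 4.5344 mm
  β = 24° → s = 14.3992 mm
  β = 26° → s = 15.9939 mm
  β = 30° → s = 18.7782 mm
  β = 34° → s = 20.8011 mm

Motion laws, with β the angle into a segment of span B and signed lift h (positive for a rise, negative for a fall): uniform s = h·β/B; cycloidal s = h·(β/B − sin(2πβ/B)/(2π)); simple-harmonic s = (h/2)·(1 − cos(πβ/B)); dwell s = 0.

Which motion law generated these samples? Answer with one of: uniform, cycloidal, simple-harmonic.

candidates at β/B = r: uniform s = h·r (linear in β); cycloidal s = h·(r − sin(2πr)/(2π)); simple-harmonic s = (h/2)(1 − cos(πr))
β=12°: printed 4.5344 | uniform 6.6000, cycloidal 3.2700, simple-harmonic 4.5344
β=24°: printed 14.3992 | uniform 13.2000, cycloidal 15.2581, simple-harmonic 14.3992
β=26°: printed 15.9939 | uniform 14.3000, cycloidal 17.1327, simple-harmonic 15.9939
β=30°: printed 18.7782 | uniform 16.5000, cycloidal 20.0014, simple-harmonic 18.7782
β=34°: printed 20.8011 | uniform 18.7000, cycloidal 21.5327, simple-harmonic 20.8011
only one law matches every sample → simple-harmonic

simple-harmonic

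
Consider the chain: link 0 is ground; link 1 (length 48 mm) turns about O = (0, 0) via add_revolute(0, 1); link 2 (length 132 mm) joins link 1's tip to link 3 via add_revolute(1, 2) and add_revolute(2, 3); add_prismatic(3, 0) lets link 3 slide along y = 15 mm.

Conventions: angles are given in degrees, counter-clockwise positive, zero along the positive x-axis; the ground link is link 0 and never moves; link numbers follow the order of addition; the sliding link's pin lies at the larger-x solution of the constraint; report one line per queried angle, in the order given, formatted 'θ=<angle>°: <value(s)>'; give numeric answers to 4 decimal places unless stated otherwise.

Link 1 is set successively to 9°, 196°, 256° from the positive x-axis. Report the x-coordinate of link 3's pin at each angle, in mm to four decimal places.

geometry: r = 48 mm, L = 132 mm, e = 15 mm
θ=9°: crank pin P = (r cos θ, r sin θ) = (47.409040, 7.508854)
θ=9°: h = r sin θ − e = 7.508854 − 15 = -7.491146
θ=9°: x = r cos θ + √(L² − h²) = 47.409040 + 131.787263 = 179.196304
θ=196°: crank pin P = (r cos θ, r sin θ) = (-46.140561, -13.230593)
θ=196°: h = r sin θ − e = -13.230593 − 15 = -28.230593
θ=196°: x = r cos θ + √(L² − h²) = -46.140561 + 128.945855 = 82.805294
θ=256°: crank pin P = (r cos θ, r sin θ) = (-11.612251, -46.574195)
θ=256°: h = r sin θ − e = -46.574195 − 15 = -61.574195
θ=256°: x = r cos θ + √(L² − h²) = -11.612251 + 116.758805 = 105.146554

θ=9°: 179.1963
θ=196°: 82.8053
θ=256°: 105.1466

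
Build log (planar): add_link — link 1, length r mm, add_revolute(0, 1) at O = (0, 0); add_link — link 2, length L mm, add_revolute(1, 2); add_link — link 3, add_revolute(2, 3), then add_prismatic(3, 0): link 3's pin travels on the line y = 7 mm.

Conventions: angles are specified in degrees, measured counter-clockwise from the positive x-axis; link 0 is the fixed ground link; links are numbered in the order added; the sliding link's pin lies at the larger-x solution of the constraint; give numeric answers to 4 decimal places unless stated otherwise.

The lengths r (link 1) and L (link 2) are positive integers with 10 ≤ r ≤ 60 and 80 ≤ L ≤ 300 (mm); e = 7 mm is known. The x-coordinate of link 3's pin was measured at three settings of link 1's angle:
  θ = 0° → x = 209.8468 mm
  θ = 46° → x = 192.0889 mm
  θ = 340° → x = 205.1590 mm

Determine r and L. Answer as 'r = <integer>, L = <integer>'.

constraint per measurement: (x − r cos θ)² + (r sin θ − e)² = L²
subtracting the θ₁ and θ₂ equations cancels the r² and L² terms:
r = (x₁² − x₂²) / (2[(x₁cos θ₁ + e sin θ₁) − (x₂cos θ₂ + e sin θ₂)]) = 50.0001 → r = 50
L² = (x₁ − r cos θ₁)² + (r sin θ₁ − e)² = 25599.9995 → L = 160.0000 → L = 160
check at θ₃=340°: x = 205.1590 (printed 205.1590) ✓

r = 50, L = 160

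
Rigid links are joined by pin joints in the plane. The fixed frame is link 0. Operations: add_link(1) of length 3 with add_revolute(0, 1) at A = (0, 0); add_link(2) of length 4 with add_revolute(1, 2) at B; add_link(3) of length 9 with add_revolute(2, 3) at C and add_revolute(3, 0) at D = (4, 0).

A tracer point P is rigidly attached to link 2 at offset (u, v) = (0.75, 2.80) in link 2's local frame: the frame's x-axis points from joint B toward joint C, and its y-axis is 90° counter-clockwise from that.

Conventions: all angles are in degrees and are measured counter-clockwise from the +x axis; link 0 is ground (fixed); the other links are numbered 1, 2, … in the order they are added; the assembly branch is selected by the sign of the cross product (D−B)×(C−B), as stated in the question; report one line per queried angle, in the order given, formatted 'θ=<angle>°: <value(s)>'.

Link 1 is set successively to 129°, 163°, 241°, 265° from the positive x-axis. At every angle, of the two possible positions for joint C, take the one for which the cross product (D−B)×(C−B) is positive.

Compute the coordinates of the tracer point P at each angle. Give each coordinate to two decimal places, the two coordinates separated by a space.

A=(0,0), D=(4.00,0)
θ=129°: B = A + 3.00·(cos129°, sin129°) = (-1.8880, 2.3314)
θ=129°: |BD| = 6.3327
θ=129°: circle(B,4.00) ∩ circle(D,9.00): a=-1.9657, h=3.4837
θ=129°:   candidates: C₊=(-2.4330,6.2941) cross=22.061; C₋=(-4.9981,-0.1839) cross=-22.061
θ=129°:   branch + wants cross > 0 → take C=(-2.4330,6.2941) (cross=22.061)
θ=129°: ex = (C−B)/|BC| = (-0.1363,0.9907); ey = (-0.9907,-0.1363)
θ=129°: P = B + 0.75·ex + 2.80·ey = (-4.7640,2.6929)
θ=163°: B = A + 3.00·(cos163°, sin163°) = (-2.8689, 0.8771)
θ=163°: |BD| = 6.9247
θ=163°: circle(B,4.00) ∩ circle(D,9.00): a=-1.2310, h=3.8059
θ=163°:   candidates: C₊=(-3.6079,4.8083) cross=26.354; C₋=(-4.5721,-2.7422) cross=-26.354
θ=163°:   branch + wants cross > 0 → take C=(-3.6079,4.8083) (cross=26.354)
θ=163°: ex = (C−B)/|BC| = (-0.1848,0.9828); ey = (-0.9828,-0.1848)
θ=163°: P = B + 0.75·ex + 2.80·ey = (-5.7593,1.0969)
θ=241°: B = A + 3.00·(cos241°, sin241°) = (-1.4544, -2.6239)
θ=241°: |BD| = 6.0527
θ=241°: circle(B,4.00) ∩ circle(D,9.00): a=-2.3431, h=3.2419
θ=241°:   candidates: C₊=(-4.9713,-0.7182) cross=19.622; C₋=(-2.1606,-6.5610) cross=-19.622
θ=241°:   branch + wants cross > 0 → take C=(-4.9713,-0.7182) (cross=19.622)
θ=241°: ex = (C−B)/|BC| = (-0.8792,0.4764); ey = (-0.4764,-0.8792)
θ=241°: P = B + 0.75·ex + 2.80·ey = (-3.4478,-4.7284)
θ=265°: B = A + 3.00·(cos265°, sin265°) = (-0.2615, -2.9886)
θ=265°: |BD| = 5.2050
θ=265°: circle(B,4.00) ∩ circle(D,9.00): a=-3.6415, h=1.6550
θ=265°:   candidates: C₊=(-4.1932,-3.7244) cross=8.614; C₋=(-2.2926,-6.4345) cross=-8.614
θ=265°:   branch + wants cross > 0 → take C=(-4.1932,-3.7244) (cross=8.614)
θ=265°: ex = (C−B)/|BC| = (-0.9829,-0.1840); ey = (0.1840,-0.9829)
θ=265°: P = B + 0.75·ex + 2.80·ey = (-0.4836,-5.8788)

θ=129°: -4.76 2.69
θ=163°: -5.76 1.10
θ=241°: -3.45 -4.73
θ=265°: -0.48 -5.88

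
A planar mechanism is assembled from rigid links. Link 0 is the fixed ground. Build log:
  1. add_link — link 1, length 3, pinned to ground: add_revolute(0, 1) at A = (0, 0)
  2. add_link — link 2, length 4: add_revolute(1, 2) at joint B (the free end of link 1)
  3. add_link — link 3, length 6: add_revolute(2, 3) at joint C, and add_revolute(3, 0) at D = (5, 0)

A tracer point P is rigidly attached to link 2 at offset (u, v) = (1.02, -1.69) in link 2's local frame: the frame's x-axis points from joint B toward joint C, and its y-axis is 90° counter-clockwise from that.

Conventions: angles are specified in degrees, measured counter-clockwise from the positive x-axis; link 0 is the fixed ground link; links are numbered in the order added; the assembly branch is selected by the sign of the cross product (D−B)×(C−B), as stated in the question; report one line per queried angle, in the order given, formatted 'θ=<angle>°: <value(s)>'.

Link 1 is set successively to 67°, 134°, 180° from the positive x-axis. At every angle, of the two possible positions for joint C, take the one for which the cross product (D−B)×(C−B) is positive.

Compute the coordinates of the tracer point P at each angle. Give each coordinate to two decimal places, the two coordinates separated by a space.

A=(0,0), D=(5.00,0)
θ=67°: B = A + 3.00·(cos67°, sin67°) = (1.1722, 2.7615)
θ=67°: |BD| = 4.7200
θ=67°: circle(B,4.00) ∩ circle(D,6.00): a=0.2413, h=3.9927
θ=67°:   candidates: C₊=(3.7039,5.8583) cross=18.845; C₋=(-0.9681,-0.6177) cross=-18.845
θ=67°:   branch + wants cross > 0 → take C=(3.7039,5.8583) (cross=18.845)
θ=67°: ex = (C−B)/|BC| = (0.6329,0.7742); ey = (-0.7742,0.6329)
θ=67°: P = B + 1.02·ex + -1.69·ey = (3.1262,2.4816)
θ=134°: B = A + 3.00·(cos134°, sin134°) = (-2.0840, 2.1580)
θ=134°: |BD| = 7.4054
θ=134°: circle(B,4.00) ∩ circle(D,6.00): a=2.3523, h=3.2352
θ=134°:   candidates: C₊=(1.1090,4.5673) cross=23.958; C₋=(-0.7765,-1.6223) cross=-23.958
θ=134°:   branch + wants cross > 0 → take C=(1.1090,4.5673) (cross=23.958)
θ=134°: ex = (C−B)/|BC| = (0.7983,0.6023); ey = (-0.6023,0.7983)
θ=134°: P = B + 1.02·ex + -1.69·ey = (-0.2518,1.4233)
θ=180°: B = A + 3.00·(cos180°, sin180°) = (-3.0000, 0.0000)
θ=180°: |BD| = 8.0000
θ=180°: circle(B,4.00) ∩ circle(D,6.00): a=2.7500, h=2.9047
θ=180°:   candidates: C₊=(-0.2500,2.9047) cross=23.238; C₋=(-0.2500,-2.9047) cross=-23.238
θ=180°:   branch + wants cross > 0 → take C=(-0.2500,2.9047) (cross=23.238)
θ=180°: ex = (C−B)/|BC| = (0.6875,0.7262); ey = (-0.7262,0.6875)
θ=180°: P = B + 1.02·ex + -1.69·ey = (-1.0715,-0.4212)

θ=67°: 3.13 2.48
θ=134°: -0.25 1.42
θ=180°: -1.07 -0.42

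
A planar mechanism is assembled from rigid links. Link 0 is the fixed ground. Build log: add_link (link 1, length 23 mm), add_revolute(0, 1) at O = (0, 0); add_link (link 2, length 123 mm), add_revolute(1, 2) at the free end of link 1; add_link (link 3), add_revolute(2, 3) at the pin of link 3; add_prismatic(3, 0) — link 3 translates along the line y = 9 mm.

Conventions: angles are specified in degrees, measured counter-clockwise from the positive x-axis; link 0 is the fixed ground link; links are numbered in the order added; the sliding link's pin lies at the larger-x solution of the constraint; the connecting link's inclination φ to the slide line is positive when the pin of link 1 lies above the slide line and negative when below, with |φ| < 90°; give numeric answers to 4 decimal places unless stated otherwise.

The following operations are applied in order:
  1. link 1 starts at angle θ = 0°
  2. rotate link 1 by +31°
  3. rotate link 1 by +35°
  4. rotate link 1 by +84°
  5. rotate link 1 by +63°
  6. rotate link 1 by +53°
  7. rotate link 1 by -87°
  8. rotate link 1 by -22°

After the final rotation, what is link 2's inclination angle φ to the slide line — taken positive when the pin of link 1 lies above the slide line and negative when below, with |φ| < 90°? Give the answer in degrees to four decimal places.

geometry: r = 23 mm, L = 123 mm, e = 9 mm; θ starts at 0°
rotate link 1 by +31°: θ ← 0° +31° = 31°
rotate link 1 by +35°: θ ← 31° +35° = 66°
rotate link 1 by +84°: θ ← 66° +84° = 150°
rotate link 1 by +63°: θ ← 150° +63° = 213°
rotate link 1 by +53°: θ ← 213° +53° = 266°
rotate link 1 by -87°: θ ← 266° -87° = 179°
rotate link 1 by -22°: θ ← 179° -22° = 157°
h = r sin θ − e = 8.986816 − 9 = -0.013184
sin φ = h / L = -0.013184 / 123 = -0.00010719
φ = arcsin(-0.00010719) = -0.006141°

-0.0061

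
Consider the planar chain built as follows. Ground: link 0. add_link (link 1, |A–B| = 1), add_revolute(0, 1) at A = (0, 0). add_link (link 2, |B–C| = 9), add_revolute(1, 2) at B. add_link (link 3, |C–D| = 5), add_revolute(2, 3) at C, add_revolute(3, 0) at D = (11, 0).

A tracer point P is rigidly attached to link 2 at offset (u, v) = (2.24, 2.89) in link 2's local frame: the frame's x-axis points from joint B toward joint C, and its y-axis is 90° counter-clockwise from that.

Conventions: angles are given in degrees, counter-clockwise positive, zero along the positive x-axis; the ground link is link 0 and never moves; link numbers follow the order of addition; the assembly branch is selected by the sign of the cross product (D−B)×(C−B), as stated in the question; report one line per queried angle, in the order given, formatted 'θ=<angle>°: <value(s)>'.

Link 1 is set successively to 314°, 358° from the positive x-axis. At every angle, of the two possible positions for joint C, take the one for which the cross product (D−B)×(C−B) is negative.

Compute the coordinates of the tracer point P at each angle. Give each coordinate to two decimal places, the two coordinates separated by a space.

A=(0,0), D=(11.00,0)
θ=314°: B = A + 1.00·(cos314°, sin314°) = (0.6947, -0.7193)
θ=314°: |BD| = 10.3304
θ=314°: circle(B,9.00) ∩ circle(D,5.00): a=7.8757, h=4.3559
θ=314°:   candidates: C₊=(8.2479,4.1744) cross=44.999; C₋=(8.8545,-4.5163) cross=-44.999
θ=314°:   branch - wants cross < 0 → take C=(8.8545,-4.5163) (cross=-44.999)
θ=314°: ex = (C−B)/|BC| = (0.9067,-0.4219); ey = (0.4219,0.9067)
θ=314°: P = B + 2.24·ex + 2.89·ey = (3.9448,0.9559)
θ=358°: B = A + 1.00·(cos358°, sin358°) = (0.9994, -0.0349)
θ=358°: |BD| = 10.0007
θ=358°: circle(B,9.00) ∩ circle(D,5.00): a=7.8001, h=4.4897
θ=358°:   candidates: C₊=(8.7838,4.4820) cross=44.900; C₋=(8.8152,-4.4974) cross=-44.900
θ=358°:   branch - wants cross < 0 → take C=(8.8152,-4.4974) (cross=-44.900)
θ=358°: ex = (C−B)/|BC| = (0.8684,-0.4958); ey = (0.4958,0.8684)
θ=358°: P = B + 2.24·ex + 2.89·ey = (4.3776,1.3642)

θ=314°: 3.94 0.96
θ=358°: 4.38 1.36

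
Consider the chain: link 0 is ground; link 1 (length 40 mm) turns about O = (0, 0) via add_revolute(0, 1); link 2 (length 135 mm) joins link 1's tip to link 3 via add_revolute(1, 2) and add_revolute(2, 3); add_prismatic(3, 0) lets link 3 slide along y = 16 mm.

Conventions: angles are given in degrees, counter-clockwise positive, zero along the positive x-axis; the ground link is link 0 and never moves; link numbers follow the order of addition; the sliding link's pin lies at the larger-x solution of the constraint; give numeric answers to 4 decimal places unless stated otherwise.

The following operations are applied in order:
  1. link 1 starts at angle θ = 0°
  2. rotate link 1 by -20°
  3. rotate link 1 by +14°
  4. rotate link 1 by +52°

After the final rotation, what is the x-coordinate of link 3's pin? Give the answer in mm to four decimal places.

geometry: r = 40 mm, L = 135 mm, e = 16 mm; θ starts at 0°
rotate link 1 by -20°: θ ← 0° -20° = -20°
rotate link 1 by +14°: θ ← -20° +14° = -6°
rotate link 1 by +52°: θ ← -6° +52° = 46°
crank pin P = (r cos θ, r sin θ) = (27.786335, 28.773592)
h = r sin θ − e = 28.773592 − 16 = 12.773592
x = r cos θ + √(L² − h²) = 27.786335 + 134.394328 = 162.180663

162.1807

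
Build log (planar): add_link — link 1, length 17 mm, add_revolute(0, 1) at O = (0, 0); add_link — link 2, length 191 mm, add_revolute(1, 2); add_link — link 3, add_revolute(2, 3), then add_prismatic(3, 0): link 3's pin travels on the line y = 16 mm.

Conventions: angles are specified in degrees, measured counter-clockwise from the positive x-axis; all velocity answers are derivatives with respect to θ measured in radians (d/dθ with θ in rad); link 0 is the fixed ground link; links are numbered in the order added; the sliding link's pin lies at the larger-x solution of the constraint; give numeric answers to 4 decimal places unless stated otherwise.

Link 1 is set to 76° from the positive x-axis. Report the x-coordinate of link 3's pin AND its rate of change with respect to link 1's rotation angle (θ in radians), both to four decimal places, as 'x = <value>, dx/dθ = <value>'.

geometry: r = 17 mm, L = 191 mm, e = 16 mm
crank pin P = (r cos θ, r sin θ) = (4.112672, 16.495027)
h = r sin θ − e = 16.495027 − 16 = 0.495027
x = r cos θ + √(L² − h²) = 4.112672 + 190.999359 = 195.112031
dx/dθ = −r sin θ − h·r cos θ/√(L² − h²) (θ in radians; h = 0.495027) = -16.505686

x = 195.1120, dx/dθ = -16.5057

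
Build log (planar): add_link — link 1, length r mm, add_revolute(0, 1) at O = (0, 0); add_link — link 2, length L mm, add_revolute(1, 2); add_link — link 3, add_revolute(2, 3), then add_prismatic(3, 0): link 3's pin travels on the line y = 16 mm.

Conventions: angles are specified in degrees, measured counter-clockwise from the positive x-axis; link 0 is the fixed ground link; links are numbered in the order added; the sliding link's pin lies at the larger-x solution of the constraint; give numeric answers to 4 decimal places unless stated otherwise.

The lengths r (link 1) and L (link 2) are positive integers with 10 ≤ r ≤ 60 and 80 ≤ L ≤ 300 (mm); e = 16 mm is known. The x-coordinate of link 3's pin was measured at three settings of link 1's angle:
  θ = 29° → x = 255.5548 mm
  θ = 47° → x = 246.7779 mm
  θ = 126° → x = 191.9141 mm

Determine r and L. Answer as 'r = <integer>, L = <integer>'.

constraint per measurement: (x − r cos θ)² + (r sin θ − e)² = L²
subtracting the θ₁ and θ₂ equations cancels the r² and L² terms:
r = (x₁² − x₂²) / (2[(x₁cos θ₁ + e sin θ₁) − (x₂cos θ₂ + e sin θ₂)]) = 43.0001 → r = 43
L² = (x₁ − r cos θ₁)² + (r sin θ₁ − e)² = 47524.0170 → L = 218.0000 → L = 218
check at θ₃=126°: x = 191.9141 (printed 191.9141) ✓

r = 43, L = 218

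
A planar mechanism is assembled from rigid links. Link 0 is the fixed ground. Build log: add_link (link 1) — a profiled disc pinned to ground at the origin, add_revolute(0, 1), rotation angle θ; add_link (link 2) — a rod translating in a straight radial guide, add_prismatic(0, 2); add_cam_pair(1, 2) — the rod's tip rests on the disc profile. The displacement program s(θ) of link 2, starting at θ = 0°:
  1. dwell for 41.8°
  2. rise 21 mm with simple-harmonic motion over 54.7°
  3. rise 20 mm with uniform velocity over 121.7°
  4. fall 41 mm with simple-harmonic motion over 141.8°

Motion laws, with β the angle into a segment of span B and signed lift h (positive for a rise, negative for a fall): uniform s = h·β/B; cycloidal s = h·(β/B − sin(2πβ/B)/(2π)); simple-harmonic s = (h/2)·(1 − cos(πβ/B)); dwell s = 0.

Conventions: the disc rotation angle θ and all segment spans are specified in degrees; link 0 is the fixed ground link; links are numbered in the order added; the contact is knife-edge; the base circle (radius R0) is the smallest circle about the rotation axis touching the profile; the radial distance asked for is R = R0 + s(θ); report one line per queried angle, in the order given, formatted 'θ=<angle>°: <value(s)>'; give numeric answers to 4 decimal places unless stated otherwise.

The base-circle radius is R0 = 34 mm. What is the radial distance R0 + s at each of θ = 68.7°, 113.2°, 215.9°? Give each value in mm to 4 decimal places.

seg 1 [0°–41.8°] dwell: s stays 0.0000
seg 2 [41.8°–96.5°] simple-harmonic, h=21: θ=68.7° here. β=26.9, B=54.7. 21/2·(1 − cos(π·0.4918)) = 10.2287 → s = 10.2287
seg 2 [41.8°–96.5°] simple-harmonic, h=21: full span → s += 21 → s = 21.0000
seg 3 [96.5°–218.2°] uniform, h=20: θ=113.2° here. β=16.7, B=121.7. 20·16.7/121.7 = 2.7445 → s = 23.7445
seg 3 [96.5°–218.2°] uniform, h=20: θ=215.9° here. β=119.4, B=121.7. 20·119.4/121.7 = 19.6220 → s = 40.6220
θ=68.7°: R = R0 + s = 34 + 10.2287 = 44.2287
θ=113.2°: R = R0 + s = 34 + 23.7445 = 57.7445
θ=215.9°: R = R0 + s = 34 + 40.6220 = 74.6220

θ=68.7°: 44.2287
θ=113.2°: 57.7445
θ=215.9°: 74.6220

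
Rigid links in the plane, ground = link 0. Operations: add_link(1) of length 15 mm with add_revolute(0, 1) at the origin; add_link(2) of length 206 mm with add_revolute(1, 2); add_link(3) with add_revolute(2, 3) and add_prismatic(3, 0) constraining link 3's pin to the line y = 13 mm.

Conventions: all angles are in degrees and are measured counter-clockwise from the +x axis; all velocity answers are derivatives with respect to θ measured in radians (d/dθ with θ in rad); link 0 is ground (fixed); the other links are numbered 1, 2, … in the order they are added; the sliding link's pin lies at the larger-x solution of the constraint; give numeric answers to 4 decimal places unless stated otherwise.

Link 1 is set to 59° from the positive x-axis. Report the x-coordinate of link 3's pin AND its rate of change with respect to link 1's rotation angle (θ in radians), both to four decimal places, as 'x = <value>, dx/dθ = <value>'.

geometry: r = 15 mm, L = 206 mm, e = 13 mm
crank pin P = (r cos θ, r sin θ) = (7.725571, 12.857510)
h = r sin θ − e = 12.857510 − 13 = -0.142490
x = r cos θ + √(L² − h²) = 7.725571 + 205.999951 = 213.725522
dx/dθ = −r sin θ − h·r cos θ/√(L² − h²) (θ in radians; h = -0.142490) = -12.852166

x = 213.7255, dx/dθ = -12.8522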